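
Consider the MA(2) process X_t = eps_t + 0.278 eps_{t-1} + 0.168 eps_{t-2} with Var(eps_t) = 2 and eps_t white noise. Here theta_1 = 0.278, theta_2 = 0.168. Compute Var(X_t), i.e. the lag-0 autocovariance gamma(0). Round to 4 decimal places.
\gamma(0) = 2.2110

For an MA(q) process X_t = eps_t + sum_i theta_i eps_{t-i} with
Var(eps_t) = sigma^2, the variance is
  gamma(0) = sigma^2 * (1 + sum_i theta_i^2).
  sum_i theta_i^2 = (0.278)^2 + (0.168)^2 = 0.077284 + 0.028224 = 0.105508.
  gamma(0) = 2 * (1 + 0.105508) = 2 * 1.105508 = 2.211016, which rounds to 2.2110.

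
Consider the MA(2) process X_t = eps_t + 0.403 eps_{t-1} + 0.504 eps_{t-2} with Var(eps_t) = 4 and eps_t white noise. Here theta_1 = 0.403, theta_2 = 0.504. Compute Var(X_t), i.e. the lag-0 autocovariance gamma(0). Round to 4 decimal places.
\gamma(0) = 5.6657

For an MA(q) process X_t = eps_t + sum_i theta_i eps_{t-i} with
Var(eps_t) = sigma^2, the variance is
  gamma(0) = sigma^2 * (1 + sum_i theta_i^2).
  sum_i theta_i^2 = (0.403)^2 + (0.504)^2 = 0.162409 + 0.254016 = 0.416425.
  gamma(0) = 4 * (1 + 0.416425) = 4 * 1.416425 = 5.6657.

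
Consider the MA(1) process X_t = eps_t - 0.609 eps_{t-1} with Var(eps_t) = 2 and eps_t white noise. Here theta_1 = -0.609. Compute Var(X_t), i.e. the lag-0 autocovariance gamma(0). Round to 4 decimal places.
\gamma(0) = 2.7418

For an MA(q) process X_t = eps_t + sum_i theta_i eps_{t-i} with
Var(eps_t) = sigma^2, the variance is
  gamma(0) = sigma^2 * (1 + sum_i theta_i^2).
  sum_i theta_i^2 = (-0.609)^2 = 0.370881.
  gamma(0) = 2 * (1 + 0.370881) = 2 * 1.370881 = 2.741762, which rounds to 2.7418.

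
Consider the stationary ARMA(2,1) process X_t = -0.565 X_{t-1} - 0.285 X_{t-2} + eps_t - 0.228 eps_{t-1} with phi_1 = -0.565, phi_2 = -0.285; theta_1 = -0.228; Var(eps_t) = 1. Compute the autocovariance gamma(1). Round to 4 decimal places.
\gamma(1) = -0.9205

Multiply the model equation by X_{t-k} and take expectations. With theta_0 = psi_0 = 1 and psi_j the MA(infinity) weights, this gives
  gamma(k) - sum_i phi_i gamma(k-i) = c_k,
  c_k = sigma^2 * sum_{j=k..q} theta_j psi_{j-k}   (c_k = 0 for k > q),
using gamma(-m) = gamma(m).
psi-weights needed (psi_j = theta_j + sum_i phi_i psi_{j-i}):
  psi_1 = theta_1 + phi_1 = -0.228 + (-0.565) = -0.793
Right-hand sides:
  c_0 = sigma^2 (1 + theta_1 psi_1) = 1 * (1 + (-0.228)(-0.793)) = 1 * 1.180804 = 1.180804
  c_1 = sigma^2 theta_1 = 1 * (-0.228) = -0.228
  c_2 = 0
Equations for k = 0, 1, 2 (AR order 2, c_2 = 0):
  (E0) gamma(0) = phi_1 gamma(1) + phi_2 gamma(2) + c_0
  (E1) gamma(1) = phi_1 gamma(0) + phi_2 gamma(1) + c_1
  (E2) gamma(2) = phi_1 gamma(1) + phi_2 gamma(0)
From (E1): gamma(1) = A gamma(0) + B with
  A = phi_1 / (1 - phi_2) = -0.565 / 1.285 = -0.439689,   B = c_1 / (1 - phi_2) = -0.228 / 1.285 = -0.177432.
Insert (E2) into (E0): gamma(0) (1 - phi_2^2) = phi_1 (1 + phi_2) gamma(1) + c_0.
  phi_1 (1 + phi_2) = (-0.565)(0.715) = -0.403975,   1 - phi_2^2 = 0.918775.
Replace gamma(1) by A gamma(0) + B and collect gamma(0):
  gamma(0) [0.918775 - (-0.403975)(-0.439689)] = (-0.403975)(-0.177432) + 1.180804
  gamma(0) * 0.741152 = 1.252482
  gamma(0) = 1.252482 / 0.741152 = 1.689913.
  gamma(1) = A gamma(0) + B = (-0.439689)(1.689913) + (-0.177432) = -0.920468.
Therefore gamma(1) = -0.9205 (to 4 decimal places).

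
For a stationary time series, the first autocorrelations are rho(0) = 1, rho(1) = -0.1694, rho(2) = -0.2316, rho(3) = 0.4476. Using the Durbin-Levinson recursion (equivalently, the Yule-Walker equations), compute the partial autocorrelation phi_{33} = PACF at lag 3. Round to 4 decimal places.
\phi_{33} = 0.3909

The PACF at lag k is phi_{kk}, the last component of the solution
to the Yule-Walker system G_k phi = r_k where
  (G_k)_{ij} = rho(|i - j|), (r_k)_i = rho(i), i,j = 1..k.
Equivalently, Durbin-Levinson gives phi_{kk} iteratively:
  phi_{11} = rho(1)
  phi_{kk} = [rho(k) - sum_{j=1..k-1} phi_{k-1,j} rho(k-j)]
            / [1 - sum_{j=1..k-1} phi_{k-1,j} rho(j)],
  phi_{k,j} = phi_{k-1,j} - phi_{kk} phi_{k-1,k-j},  j = 1..k-1.
Step k = 1:
  phi_11 = rho(1) = -0.1694.
Step k = 2:
  phi_22 = [rho(2) - phi_11 rho(1)] / [1 - phi_11 rho(1)] = [-0.2316 - (-0.1694)(-0.1694)] / [1 - (-0.1694)(-0.1694)]
         = -0.26029636 / 0.97130364 = -0.267987.
  Update: phi_21 = phi_11 - phi_22 phi_11 = -0.1694 - (-0.267987)(-0.1694) = -0.214797.
Step k = 3:
  phi_33 = [rho(3) - phi_21 rho(2) - phi_22 rho(1)] / [1 - phi_21 rho(1) - phi_22 rho(2)]
    numerator   = 0.4476 - (-0.214797)(-0.2316) - (-0.267987)(-0.1694) = 0.3524561
    denominator = 1 - (-0.214797)(-0.1694) - (-0.267987)(-0.2316) = 0.9015477
  phi_33 = 0.3524561 / 0.9015477 = 0.3909.
Therefore phi_{33} = 0.3909.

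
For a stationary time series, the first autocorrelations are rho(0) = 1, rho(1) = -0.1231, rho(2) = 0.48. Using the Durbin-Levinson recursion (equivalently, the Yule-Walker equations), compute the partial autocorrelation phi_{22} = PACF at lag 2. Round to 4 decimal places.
\phi_{22} = 0.4720

The PACF at lag k is phi_{kk}, the last component of the solution
to the Yule-Walker system G_k phi = r_k where
  (G_k)_{ij} = rho(|i - j|), (r_k)_i = rho(i), i,j = 1..k.
Equivalently, Durbin-Levinson gives phi_{kk} iteratively:
  phi_{11} = rho(1)
  phi_{kk} = [rho(k) - sum_{j=1..k-1} phi_{k-1,j} rho(k-j)]
            / [1 - sum_{j=1..k-1} phi_{k-1,j} rho(j)],
  phi_{k,j} = phi_{k-1,j} - phi_{kk} phi_{k-1,k-j},  j = 1..k-1.
Step k = 1:
  phi_11 = rho(1) = -0.1231.
Step k = 2:
  phi_22 = [rho(2) - phi_11 rho(1)] / [1 - phi_11 rho(1)] = [0.48 - (-0.1231)(-0.1231)] / [1 - (-0.1231)(-0.1231)]
         = 0.46484639 / 0.98484639 = 0.472.
Therefore phi_{22} = 0.4720.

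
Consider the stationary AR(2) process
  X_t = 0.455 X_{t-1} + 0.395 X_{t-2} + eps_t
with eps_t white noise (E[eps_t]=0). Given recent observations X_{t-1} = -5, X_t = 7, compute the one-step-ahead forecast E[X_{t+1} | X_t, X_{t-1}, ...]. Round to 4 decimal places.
E[X_{t+1} \mid \mathcal F_t] = 1.2100

For an AR(p) model X_t = c + sum_i phi_i X_{t-i} + eps_t, the
one-step-ahead conditional mean is
  E[X_{t+1} | X_t, ...] = c + sum_i phi_i X_{t+1-i}.
Substitute known values:
  E[X_{t+1} | ...] = (0.455) * (7) + (0.395) * (-5)
                   = 1.2100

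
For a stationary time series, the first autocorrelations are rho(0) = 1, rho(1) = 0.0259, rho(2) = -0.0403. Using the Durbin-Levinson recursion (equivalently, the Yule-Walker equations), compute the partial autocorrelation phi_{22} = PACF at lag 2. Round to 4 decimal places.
\phi_{22} = -0.0410

The PACF at lag k is phi_{kk}, the last component of the solution
to the Yule-Walker system G_k phi = r_k where
  (G_k)_{ij} = rho(|i - j|), (r_k)_i = rho(i), i,j = 1..k.
Equivalently, Durbin-Levinson gives phi_{kk} iteratively:
  phi_{11} = rho(1)
  phi_{kk} = [rho(k) - sum_{j=1..k-1} phi_{k-1,j} rho(k-j)]
            / [1 - sum_{j=1..k-1} phi_{k-1,j} rho(j)],
  phi_{k,j} = phi_{k-1,j} - phi_{kk} phi_{k-1,k-j},  j = 1..k-1.
Step k = 1:
  phi_11 = rho(1) = 0.0259.
Step k = 2:
  phi_22 = [rho(2) - phi_11 rho(1)] / [1 - phi_11 rho(1)] = [-0.0403 - (0.0259)(0.0259)] / [1 - (0.0259)(0.0259)]
         = -0.04097081 / 0.99932919 = -0.041.
Therefore phi_{22} = -0.0410.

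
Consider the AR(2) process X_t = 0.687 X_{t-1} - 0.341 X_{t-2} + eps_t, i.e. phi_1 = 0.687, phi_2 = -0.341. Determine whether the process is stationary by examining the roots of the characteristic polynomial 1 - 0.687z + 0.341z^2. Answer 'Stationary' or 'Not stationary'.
\text{Stationary}

The AR(p) characteristic polynomial is P(z) = 1 - 0.687z + 0.341z^2.
Stationarity requires all roots to lie outside the unit circle, i.e. |z| > 1 for every root.
Set 1 + (-0.687) z + (0.341) z^2 = 0, i.e. a z^2 + b z + c = 0 with a = 0.341, b = -0.687, c = 1.
Discriminant D = b^2 - 4ac = (-0.687)^2 - 4*(0.341)*1 = 0.471969 - (1.364) = -0.892031.
D < 0, so the roots are the complex-conjugate pair z = (-b +/- i sqrt(-D)) / (2a) = 1.0073 +/- 1.3849i.
For a conjugate pair |z|^2 = z * conj(z) = (product of roots) = c/a = 1/(0.341) = 2.932551, so |z| = sqrt(2.932551) = 1.7125 for both roots.
Moduli of all roots: 1.7125, 1.7125.
All moduli strictly greater than 1? Yes.
Verdict: Stationary.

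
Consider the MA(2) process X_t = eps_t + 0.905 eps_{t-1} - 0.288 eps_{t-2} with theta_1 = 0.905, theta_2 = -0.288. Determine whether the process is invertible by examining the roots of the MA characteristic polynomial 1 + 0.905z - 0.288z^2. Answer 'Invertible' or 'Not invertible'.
\text{Not invertible}

The MA(q) characteristic polynomial is P(z) = 1 + 0.905z - 0.288z^2.
Invertibility requires all roots to lie outside the unit circle, i.e. |z| > 1 for every root.
Set 1 + (0.905) z + (-0.288) z^2 = 0, i.e. a z^2 + b z + c = 0 with a = -0.288, b = 0.905, c = 1.
Discriminant D = b^2 - 4ac = (0.905)^2 - 4*(-0.288)*1 = 0.819025 - (-1.152) = 1.971025.
D >= 0, so the roots are real: z = (-b +/- sqrt(D)) / (2a) = (-0.905 +/- 1.403932) / (-0.576).
  z_1 = (-0.905 + 1.403932) / (-0.576) = -0.8662,   |z_1| = 0.8662.
  z_2 = (-0.905 - 1.403932) / (-0.576) = 4.0086,   |z_2| = 4.0086.
Moduli of all roots: 0.8662, 4.0086.
All moduli strictly greater than 1? No.
Verdict: Not invertible.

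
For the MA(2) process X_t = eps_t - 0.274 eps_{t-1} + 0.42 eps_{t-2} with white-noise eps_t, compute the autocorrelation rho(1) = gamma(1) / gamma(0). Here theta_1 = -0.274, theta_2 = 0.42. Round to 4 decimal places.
\rho(1) = -0.3109

For an MA(q) process with theta_0 = 1, the autocovariance is
  gamma(k) = sigma^2 * sum_{i=0..q-k} theta_i * theta_{i+k},
and rho(k) = gamma(k) / gamma(0). Sigma^2 cancels.
  numerator   = (1)*(-0.274) + (-0.274)*(0.42) = -0.38908.
  denominator = (1)^2 + (-0.274)^2 + (0.42)^2 = 1.251476.
  rho(1) = -0.38908 / 1.251476 = -0.3109.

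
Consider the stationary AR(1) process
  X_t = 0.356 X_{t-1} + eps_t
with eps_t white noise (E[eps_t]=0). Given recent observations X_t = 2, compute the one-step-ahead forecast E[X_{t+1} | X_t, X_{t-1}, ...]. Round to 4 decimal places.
E[X_{t+1} \mid \mathcal F_t] = 0.7120

For an AR(p) model X_t = c + sum_i phi_i X_{t-i} + eps_t, the
one-step-ahead conditional mean is
  E[X_{t+1} | X_t, ...] = c + sum_i phi_i X_{t+1-i}.
Substitute known values:
  E[X_{t+1} | ...] = (0.356) * (2)
                   = 0.7120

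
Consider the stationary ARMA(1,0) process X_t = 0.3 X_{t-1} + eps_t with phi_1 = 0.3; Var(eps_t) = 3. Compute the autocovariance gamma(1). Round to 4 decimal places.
\gamma(1) = 0.9890

Multiply the model equation by X_{t-k} and take expectations. With theta_0 = psi_0 = 1 and psi_j the MA(infinity) weights, this gives
  gamma(k) - sum_i phi_i gamma(k-i) = c_k,
  c_k = sigma^2 * sum_{j=k..q} theta_j psi_{j-k}   (c_k = 0 for k > q),
using gamma(-m) = gamma(m).
Pure AR (q = 0): c_0 = sigma^2 = 3, c_k = 0 for k >= 1.
Equations for k = 0 and k = 1 (AR order 1):
  gamma(0) = phi_1 gamma(1) + c_0
  gamma(1) = phi_1 gamma(0) + c_1
Substituting the second into the first: gamma(0) (1 - phi_1^2) = c_0 + phi_1 c_1, so
  gamma(0) = c_0 / (1 - phi_1^2) = 3 / (1 - (0.3)^2) = 3 / 0.91 = 3.296703.
  gamma(1) = phi_1 gamma(0) = (0.3)(3.296703) = 0.989011.
Therefore gamma(1) = 0.9890 (to 4 decimal places).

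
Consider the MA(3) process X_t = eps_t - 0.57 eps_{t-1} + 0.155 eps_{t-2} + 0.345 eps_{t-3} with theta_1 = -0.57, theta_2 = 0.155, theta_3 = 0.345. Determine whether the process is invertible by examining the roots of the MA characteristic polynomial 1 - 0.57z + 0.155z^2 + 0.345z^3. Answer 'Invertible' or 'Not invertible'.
\text{Invertible}

The MA(q) characteristic polynomial is P(z) = 1 - 0.57z + 0.155z^2 + 0.345z^3.
Invertibility requires all roots to lie outside the unit circle, i.e. |z| > 1 for every root.
Degree 3: look for a simple real root z0 first, then factor out (1 - z/z0) and solve the remaining quadratic.
Testing z0 = -2: P(-2) = 1 + (-0.57)(-2) + (0.155)(-2)^2 + (0.345)(-2)^3
  = 1 + (1.14) + (0.62) + (-2.76) = 0.  So z_0 = -2 is a root, |z_0| = 2.
Divide out the factor (1 + 0.5 z) = (1 - z/z0) (since 1/z0 = -0.5):
  P(z) = (1 + 0.5 z)(1 + (-1.07) z + (0.69) z^2)
  [check: z-coef -1.07 - (-0.5) = -0.57; z^2-coef 0.69 - (-0.5)(-1.07) = 0.155; z^3-coef -(-0.5)(0.69) = 0.345.]
Remaining roots from the quadratic factor 1 + (-1.07) z + (0.69) z^2:
  Set 1 + (-1.07) z + (0.69) z^2 = 0, i.e. a z^2 + b z + c = 0 with a = 0.69, b = -1.07, c = 1.
  Discriminant D = b^2 - 4ac = (-1.07)^2 - 4*(0.69)*1 = 1.1449 - (2.76) = -1.6151.
  D < 0, so the roots are the complex-conjugate pair z = (-b +/- i sqrt(-D)) / (2a) = 0.7754 +/- 0.9209i.
  For a conjugate pair |z|^2 = z * conj(z) = (product of roots) = c/a = 1/(0.69) = 1.449275, so |z| = sqrt(1.449275) = 1.2039 for both roots.
Moduli of all roots: 2.0000, 1.2039, 1.2039.
All moduli strictly greater than 1? Yes.
Verdict: Invertible.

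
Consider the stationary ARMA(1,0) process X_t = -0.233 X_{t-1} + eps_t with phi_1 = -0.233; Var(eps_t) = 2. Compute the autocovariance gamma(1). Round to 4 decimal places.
\gamma(1) = -0.4928

Multiply the model equation by X_{t-k} and take expectations. With theta_0 = psi_0 = 1 and psi_j the MA(infinity) weights, this gives
  gamma(k) - sum_i phi_i gamma(k-i) = c_k,
  c_k = sigma^2 * sum_{j=k..q} theta_j psi_{j-k}   (c_k = 0 for k > q),
using gamma(-m) = gamma(m).
Pure AR (q = 0): c_0 = sigma^2 = 2, c_k = 0 for k >= 1.
Equations for k = 0 and k = 1 (AR order 1):
  gamma(0) = phi_1 gamma(1) + c_0
  gamma(1) = phi_1 gamma(0) + c_1
Substituting the second into the first: gamma(0) (1 - phi_1^2) = c_0 + phi_1 c_1, so
  gamma(0) = c_0 / (1 - phi_1^2) = 2 / (1 - (-0.233)^2) = 2 / 0.945711 = 2.114811.
  gamma(1) = phi_1 gamma(0) = (-0.233)(2.114811) = -0.492751.
Therefore gamma(1) = -0.4928 (to 4 decimal places).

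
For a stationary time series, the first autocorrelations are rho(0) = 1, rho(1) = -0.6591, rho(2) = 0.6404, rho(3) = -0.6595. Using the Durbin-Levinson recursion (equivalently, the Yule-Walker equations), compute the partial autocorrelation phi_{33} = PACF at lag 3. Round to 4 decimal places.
\phi_{33} = -0.3080

The PACF at lag k is phi_{kk}, the last component of the solution
to the Yule-Walker system G_k phi = r_k where
  (G_k)_{ij} = rho(|i - j|), (r_k)_i = rho(i), i,j = 1..k.
Equivalently, Durbin-Levinson gives phi_{kk} iteratively:
  phi_{11} = rho(1)
  phi_{kk} = [rho(k) - sum_{j=1..k-1} phi_{k-1,j} rho(k-j)]
            / [1 - sum_{j=1..k-1} phi_{k-1,j} rho(j)],
  phi_{k,j} = phi_{k-1,j} - phi_{kk} phi_{k-1,k-j},  j = 1..k-1.
Step k = 1:
  phi_11 = rho(1) = -0.6591.
Step k = 2:
  phi_22 = [rho(2) - phi_11 rho(1)] / [1 - phi_11 rho(1)] = [0.6404 - (-0.6591)(-0.6591)] / [1 - (-0.6591)(-0.6591)]
         = 0.20598719 / 0.56558719 = 0.364201.
  Update: phi_21 = phi_11 - phi_22 phi_11 = -0.6591 - (0.364201)(-0.6591) = -0.419055.
Step k = 3:
  phi_33 = [rho(3) - phi_21 rho(2) - phi_22 rho(1)] / [1 - phi_21 rho(1) - phi_22 rho(2)]
    numerator   = -0.6595 - (-0.419055)(0.6404) - (0.364201)(-0.6591) = -0.15109232
    denominator = 1 - (-0.419055)(-0.6591) - (0.364201)(0.6404) = 0.49056653
  phi_33 = -0.15109232 / 0.49056653 = -0.308.
Therefore phi_{33} = -0.3080.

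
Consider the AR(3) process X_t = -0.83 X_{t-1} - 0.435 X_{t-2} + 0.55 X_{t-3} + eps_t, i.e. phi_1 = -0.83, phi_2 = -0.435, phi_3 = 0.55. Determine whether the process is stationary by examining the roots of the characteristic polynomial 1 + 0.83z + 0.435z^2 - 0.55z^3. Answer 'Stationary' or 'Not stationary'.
\text{Not stationary}

The AR(p) characteristic polynomial is P(z) = 1 + 0.83z + 0.435z^2 - 0.55z^3.
Stationarity requires all roots to lie outside the unit circle, i.e. |z| > 1 for every root.
Degree 3: look for a simple real root z0 first, then factor out (1 - z/z0) and solve the remaining quadratic.
Testing z0 = 2: P(2) = 1 + (0.83)(2) + (0.435)(2)^2 + (-0.55)(2)^3
  = 1 + (1.66) + (1.74) + (-4.4) = 0.  So z_0 = 2 is a root, |z_0| = 2.
Divide out the factor (1 - 0.5 z) = (1 - z/z0) (since 1/z0 = 0.5):
  P(z) = (1 - 0.5 z)(1 + (1.33) z + (1.1) z^2)
  [check: z-coef 1.33 - (0.5) = 0.83; z^2-coef 1.1 - (0.5)(1.33) = 0.435; z^3-coef -(0.5)(1.1) = -0.55.]
Remaining roots from the quadratic factor 1 + (1.33) z + (1.1) z^2:
  Set 1 + (1.33) z + (1.1) z^2 = 0, i.e. a z^2 + b z + c = 0 with a = 1.1, b = 1.33, c = 1.
  Discriminant D = b^2 - 4ac = (1.33)^2 - 4*(1.1)*1 = 1.7689 - (4.4) = -2.6311.
  D < 0, so the roots are the complex-conjugate pair z = (-b +/- i sqrt(-D)) / (2a) = -0.6045 +/- 0.7373i.
  For a conjugate pair |z|^2 = z * conj(z) = (product of roots) = c/a = 1/(1.1) = 0.909091, so |z| = sqrt(0.909091) = 0.9535 for both roots.
Moduli of all roots: 2.0000, 0.9535, 0.9535.
All moduli strictly greater than 1? No.
Verdict: Not stationary.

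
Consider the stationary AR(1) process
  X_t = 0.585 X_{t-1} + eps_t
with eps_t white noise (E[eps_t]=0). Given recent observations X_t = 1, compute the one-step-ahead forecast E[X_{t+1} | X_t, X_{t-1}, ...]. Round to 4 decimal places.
E[X_{t+1} \mid \mathcal F_t] = 0.5850

For an AR(p) model X_t = c + sum_i phi_i X_{t-i} + eps_t, the
one-step-ahead conditional mean is
  E[X_{t+1} | X_t, ...] = c + sum_i phi_i X_{t+1-i}.
Substitute known values:
  E[X_{t+1} | ...] = (0.585) * (1)
                   = 0.5850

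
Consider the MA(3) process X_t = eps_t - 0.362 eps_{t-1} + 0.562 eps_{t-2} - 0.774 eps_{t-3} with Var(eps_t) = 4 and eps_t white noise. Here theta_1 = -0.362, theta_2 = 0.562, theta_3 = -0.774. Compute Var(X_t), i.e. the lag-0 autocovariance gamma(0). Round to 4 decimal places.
\gamma(0) = 8.1839

For an MA(q) process X_t = eps_t + sum_i theta_i eps_{t-i} with
Var(eps_t) = sigma^2, the variance is
  gamma(0) = sigma^2 * (1 + sum_i theta_i^2).
  sum_i theta_i^2 = (-0.362)^2 + (0.562)^2 + (-0.774)^2 = 0.131044 + 0.315844 + 0.599076 = 1.045964.
  gamma(0) = 4 * (1 + 1.045964) = 4 * 2.045964 = 8.183856, which rounds to 8.1839.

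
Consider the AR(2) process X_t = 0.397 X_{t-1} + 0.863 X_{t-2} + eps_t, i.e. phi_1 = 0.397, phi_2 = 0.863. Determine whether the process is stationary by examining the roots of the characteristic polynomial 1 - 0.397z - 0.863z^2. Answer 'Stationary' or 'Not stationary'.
\text{Not stationary}

The AR(p) characteristic polynomial is P(z) = 1 - 0.397z - 0.863z^2.
Stationarity requires all roots to lie outside the unit circle, i.e. |z| > 1 for every root.
Set 1 + (-0.397) z + (-0.863) z^2 = 0, i.e. a z^2 + b z + c = 0 with a = -0.863, b = -0.397, c = 1.
Discriminant D = b^2 - 4ac = (-0.397)^2 - 4*(-0.863)*1 = 0.157609 - (-3.452) = 3.609609.
D >= 0, so the roots are real: z = (-b +/- sqrt(D)) / (2a) = (0.397 +/- 1.899897) / (-1.726).
  z_1 = (0.397 + 1.899897) / (-1.726) = -1.3308,   |z_1| = 1.3308.
  z_2 = (0.397 - 1.899897) / (-1.726) = 0.8707,   |z_2| = 0.8707.
Moduli of all roots: 1.3308, 0.8707.
All moduli strictly greater than 1? No.
Verdict: Not stationary.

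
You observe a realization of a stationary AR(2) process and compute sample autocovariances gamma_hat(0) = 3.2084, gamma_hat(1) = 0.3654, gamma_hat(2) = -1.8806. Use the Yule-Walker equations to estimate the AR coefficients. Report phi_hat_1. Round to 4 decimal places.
\hat\phi_{1} = 0.1830

The Yule-Walker equations for an AR(p) process read, in matrix form,
  Gamma_p phi = r_p,   with   (Gamma_p)_{ij} = gamma(|i - j|),
                       (r_p)_i = gamma(i),   i,j = 1..p.
Substitute the sample gammas (Toeplitz matrix and right-hand side of size 2):
  Gamma_p = [[3.2084, 0.3654], [0.3654, 3.2084]]
  r_p     = [0.3654, -1.8806]
Written out:
  3.2084 phi_1 + 0.3654 phi_2 = 0.3654
  0.3654 phi_1 + 3.2084 phi_2 = -1.8806
Solve by Cramer's rule:
  det = gamma(0)^2 - gamma(1)^2 = (3.2084)^2 - (0.3654)^2 = 10.29383056 - 0.13351716 = 10.1603134
  phi_hat_1 = [gamma(1) gamma(0) - gamma(1) gamma(2)] / det = [(0.3654)(3.2084) - (0.3654)(-1.8806)] / 10.1603134 = 1.8595206 / 10.1603134 = 0.183
  phi_hat_2 = [gamma(0) gamma(2) - gamma(1)^2] / det = [(3.2084)(-1.8806) - (0.3654)^2] / 10.1603134 = -6.1672342 / 10.1603134 = -0.607
So phi_hat = [0.1830, -0.6070].
Therefore phi_hat_1 = 0.1830.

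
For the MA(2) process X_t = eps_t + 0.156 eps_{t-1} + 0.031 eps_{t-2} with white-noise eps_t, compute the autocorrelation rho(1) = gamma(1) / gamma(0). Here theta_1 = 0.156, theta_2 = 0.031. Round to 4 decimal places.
\rho(1) = 0.1569

For an MA(q) process with theta_0 = 1, the autocovariance is
  gamma(k) = sigma^2 * sum_{i=0..q-k} theta_i * theta_{i+k},
and rho(k) = gamma(k) / gamma(0). Sigma^2 cancels.
  numerator   = (1)*(0.156) + (0.156)*(0.031) = 0.160836.
  denominator = (1)^2 + (0.156)^2 + (0.031)^2 = 1.025297.
  rho(1) = 0.160836 / 1.025297 = 0.1569.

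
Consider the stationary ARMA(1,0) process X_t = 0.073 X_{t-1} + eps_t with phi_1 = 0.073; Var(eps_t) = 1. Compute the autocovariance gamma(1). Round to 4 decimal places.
\gamma(1) = 0.0734

Multiply the model equation by X_{t-k} and take expectations. With theta_0 = psi_0 = 1 and psi_j the MA(infinity) weights, this gives
  gamma(k) - sum_i phi_i gamma(k-i) = c_k,
  c_k = sigma^2 * sum_{j=k..q} theta_j psi_{j-k}   (c_k = 0 for k > q),
using gamma(-m) = gamma(m).
Pure AR (q = 0): c_0 = sigma^2 = 1, c_k = 0 for k >= 1.
Equations for k = 0 and k = 1 (AR order 1):
  gamma(0) = phi_1 gamma(1) + c_0
  gamma(1) = phi_1 gamma(0) + c_1
Substituting the second into the first: gamma(0) (1 - phi_1^2) = c_0 + phi_1 c_1, so
  gamma(0) = c_0 / (1 - phi_1^2) = 1 / (1 - (0.073)^2) = 1 / 0.994671 = 1.005358.
  gamma(1) = phi_1 gamma(0) = (0.073)(1.005358) = 0.073391.
Therefore gamma(1) = 0.0734 (to 4 decimal places).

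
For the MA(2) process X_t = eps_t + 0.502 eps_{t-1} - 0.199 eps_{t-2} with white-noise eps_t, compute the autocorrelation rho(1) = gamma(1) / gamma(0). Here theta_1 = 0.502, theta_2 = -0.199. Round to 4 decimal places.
\rho(1) = 0.3113

For an MA(q) process with theta_0 = 1, the autocovariance is
  gamma(k) = sigma^2 * sum_{i=0..q-k} theta_i * theta_{i+k},
and rho(k) = gamma(k) / gamma(0). Sigma^2 cancels.
  numerator   = (1)*(0.502) + (0.502)*(-0.199) = 0.402102.
  denominator = (1)^2 + (0.502)^2 + (-0.199)^2 = 1.291605.
  rho(1) = 0.402102 / 1.291605 = 0.3113.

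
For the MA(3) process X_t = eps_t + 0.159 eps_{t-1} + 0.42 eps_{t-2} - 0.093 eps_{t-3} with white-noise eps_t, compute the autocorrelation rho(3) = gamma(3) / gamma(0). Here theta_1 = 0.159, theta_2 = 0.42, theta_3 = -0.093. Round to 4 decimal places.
\rho(3) = -0.0768

For an MA(q) process with theta_0 = 1, the autocovariance is
  gamma(k) = sigma^2 * sum_{i=0..q-k} theta_i * theta_{i+k},
and rho(k) = gamma(k) / gamma(0). Sigma^2 cancels.
  numerator   = (1)*(-0.093) = -0.093.
  denominator = (1)^2 + (0.159)^2 + (0.42)^2 + (-0.093)^2 = 1.21033.
  rho(3) = -0.093 / 1.21033 = -0.0768.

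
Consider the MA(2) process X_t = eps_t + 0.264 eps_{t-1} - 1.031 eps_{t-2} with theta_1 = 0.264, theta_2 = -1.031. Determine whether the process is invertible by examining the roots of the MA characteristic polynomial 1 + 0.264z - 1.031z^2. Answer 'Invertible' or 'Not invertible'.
\text{Not invertible}

The MA(q) characteristic polynomial is P(z) = 1 + 0.264z - 1.031z^2.
Invertibility requires all roots to lie outside the unit circle, i.e. |z| > 1 for every root.
Set 1 + (0.264) z + (-1.031) z^2 = 0, i.e. a z^2 + b z + c = 0 with a = -1.031, b = 0.264, c = 1.
Discriminant D = b^2 - 4ac = (0.264)^2 - 4*(-1.031)*1 = 0.069696 - (-4.124) = 4.193696.
D >= 0, so the roots are real: z = (-b +/- sqrt(D)) / (2a) = (-0.264 +/- 2.047852) / (-2.062).
  z_1 = (-0.264 + 2.047852) / (-2.062) = -0.8651,   |z_1| = 0.8651.
  z_2 = (-0.264 - 2.047852) / (-2.062) = 1.1212,   |z_2| = 1.1212.
Moduli of all roots: 0.8651, 1.1212.
All moduli strictly greater than 1? No.
Verdict: Not invertible.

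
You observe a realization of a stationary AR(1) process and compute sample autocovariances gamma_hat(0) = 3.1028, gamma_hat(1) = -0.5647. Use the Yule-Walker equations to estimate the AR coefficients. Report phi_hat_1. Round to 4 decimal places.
\hat\phi_{1} = -0.1820

The Yule-Walker equations for an AR(p) process read, in matrix form,
  Gamma_p phi = r_p,   with   (Gamma_p)_{ij} = gamma(|i - j|),
                       (r_p)_i = gamma(i),   i,j = 1..p.
Substitute the sample gammas (Toeplitz matrix and right-hand side of size 1):
  Gamma_p = [[3.1028]]
  r_p     = [-0.5647]
With p = 1 this is the single equation gamma(0) phi_1 = gamma(1):
  phi_hat_1 = gamma(1) / gamma(0) = -0.5647 / 3.1028 = -0.1820.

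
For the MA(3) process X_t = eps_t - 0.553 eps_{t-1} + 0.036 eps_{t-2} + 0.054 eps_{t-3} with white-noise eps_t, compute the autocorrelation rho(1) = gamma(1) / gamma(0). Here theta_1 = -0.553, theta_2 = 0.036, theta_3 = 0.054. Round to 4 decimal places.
\rho(1) = -0.4358

For an MA(q) process with theta_0 = 1, the autocovariance is
  gamma(k) = sigma^2 * sum_{i=0..q-k} theta_i * theta_{i+k},
and rho(k) = gamma(k) / gamma(0). Sigma^2 cancels.
  numerator   = (1)*(-0.553) + (-0.553)*(0.036) + (0.036)*(0.054) = -0.570964.
  denominator = (1)^2 + (-0.553)^2 + (0.036)^2 + (0.054)^2 = 1.310021.
  rho(1) = -0.570964 / 1.310021 = -0.4358.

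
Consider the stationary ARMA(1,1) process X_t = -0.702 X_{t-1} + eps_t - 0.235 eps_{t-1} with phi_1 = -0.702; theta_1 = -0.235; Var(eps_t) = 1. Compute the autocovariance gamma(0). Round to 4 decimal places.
\gamma(0) = 2.7310

Multiply the model equation by X_{t-k} and take expectations. With theta_0 = psi_0 = 1 and psi_j the MA(infinity) weights, this gives
  gamma(k) - sum_i phi_i gamma(k-i) = c_k,
  c_k = sigma^2 * sum_{j=k..q} theta_j psi_{j-k}   (c_k = 0 for k > q),
using gamma(-m) = gamma(m).
psi-weights needed (psi_j = theta_j + sum_i phi_i psi_{j-i}):
  psi_1 = theta_1 + phi_1 = -0.235 + (-0.702) = -0.937
Right-hand sides:
  c_0 = sigma^2 (1 + theta_1 psi_1) = 1 * (1 + (-0.235)(-0.937)) = 1 * 1.220195 = 1.220195
  c_1 = sigma^2 theta_1 = 1 * (-0.235) = -0.235
  c_2 = 0
Equations for k = 0 and k = 1 (AR order 1):
  gamma(0) = phi_1 gamma(1) + c_0
  gamma(1) = phi_1 gamma(0) + c_1
Substituting the second into the first: gamma(0) (1 - phi_1^2) = c_0 + phi_1 c_1, so
  gamma(0) = (c_0 + phi_1 c_1) / (1 - phi_1^2) = (1.220195 + (-0.702)(-0.235)) / (1 - (-0.702)^2) = 1.385165 / 0.507196 = 2.731025.
Therefore gamma(0) = 2.7310 (to 4 decimal places).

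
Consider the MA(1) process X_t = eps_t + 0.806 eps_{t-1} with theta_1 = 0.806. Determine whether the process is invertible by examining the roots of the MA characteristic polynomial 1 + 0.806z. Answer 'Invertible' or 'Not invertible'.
\text{Invertible}

The MA(q) characteristic polynomial is P(z) = 1 + 0.806z.
Invertibility requires all roots to lie outside the unit circle, i.e. |z| > 1 for every root.
This is linear in z: 1 + (0.806) z = 0  =>  z = -1/(0.806) = -1.240695,  |z| = 1.240695.
Moduli of all roots: 1.2407.
All moduli strictly greater than 1? Yes.
Verdict: Invertible.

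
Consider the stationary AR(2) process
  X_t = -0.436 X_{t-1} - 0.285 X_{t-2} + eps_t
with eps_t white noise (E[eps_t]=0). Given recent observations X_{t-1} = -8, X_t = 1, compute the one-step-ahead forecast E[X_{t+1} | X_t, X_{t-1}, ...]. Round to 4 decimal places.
E[X_{t+1} \mid \mathcal F_t] = 1.8440

For an AR(p) model X_t = c + sum_i phi_i X_{t-i} + eps_t, the
one-step-ahead conditional mean is
  E[X_{t+1} | X_t, ...] = c + sum_i phi_i X_{t+1-i}.
Substitute known values:
  E[X_{t+1} | ...] = (-0.436) * (1) + (-0.285) * (-8)
                   = 1.8440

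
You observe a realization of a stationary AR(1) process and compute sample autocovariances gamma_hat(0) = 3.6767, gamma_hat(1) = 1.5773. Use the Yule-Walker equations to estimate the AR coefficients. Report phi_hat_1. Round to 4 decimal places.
\hat\phi_{1} = 0.4290

The Yule-Walker equations for an AR(p) process read, in matrix form,
  Gamma_p phi = r_p,   with   (Gamma_p)_{ij} = gamma(|i - j|),
                       (r_p)_i = gamma(i),   i,j = 1..p.
Substitute the sample gammas (Toeplitz matrix and right-hand side of size 1):
  Gamma_p = [[3.6767]]
  r_p     = [1.5773]
With p = 1 this is the single equation gamma(0) phi_1 = gamma(1):
  phi_hat_1 = gamma(1) / gamma(0) = 1.5773 / 3.6767 = 0.4290.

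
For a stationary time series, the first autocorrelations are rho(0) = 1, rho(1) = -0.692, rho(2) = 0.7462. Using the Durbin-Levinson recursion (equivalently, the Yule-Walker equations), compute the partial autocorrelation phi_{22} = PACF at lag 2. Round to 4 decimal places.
\phi_{22} = 0.5130

The PACF at lag k is phi_{kk}, the last component of the solution
to the Yule-Walker system G_k phi = r_k where
  (G_k)_{ij} = rho(|i - j|), (r_k)_i = rho(i), i,j = 1..k.
Equivalently, Durbin-Levinson gives phi_{kk} iteratively:
  phi_{11} = rho(1)
  phi_{kk} = [rho(k) - sum_{j=1..k-1} phi_{k-1,j} rho(k-j)]
            / [1 - sum_{j=1..k-1} phi_{k-1,j} rho(j)],
  phi_{k,j} = phi_{k-1,j} - phi_{kk} phi_{k-1,k-j},  j = 1..k-1.
Step k = 1:
  phi_11 = rho(1) = -0.692.
Step k = 2:
  phi_22 = [rho(2) - phi_11 rho(1)] / [1 - phi_11 rho(1)] = [0.7462 - (-0.692)(-0.692)] / [1 - (-0.692)(-0.692)]
         = 0.267336 / 0.521136 = 0.513.
Therefore phi_{22} = 0.5130.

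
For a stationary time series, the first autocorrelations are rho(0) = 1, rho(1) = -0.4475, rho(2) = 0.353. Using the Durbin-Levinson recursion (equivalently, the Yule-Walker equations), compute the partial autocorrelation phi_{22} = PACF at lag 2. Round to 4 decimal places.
\phi_{22} = 0.1910

The PACF at lag k is phi_{kk}, the last component of the solution
to the Yule-Walker system G_k phi = r_k where
  (G_k)_{ij} = rho(|i - j|), (r_k)_i = rho(i), i,j = 1..k.
Equivalently, Durbin-Levinson gives phi_{kk} iteratively:
  phi_{11} = rho(1)
  phi_{kk} = [rho(k) - sum_{j=1..k-1} phi_{k-1,j} rho(k-j)]
            / [1 - sum_{j=1..k-1} phi_{k-1,j} rho(j)],
  phi_{k,j} = phi_{k-1,j} - phi_{kk} phi_{k-1,k-j},  j = 1..k-1.
Step k = 1:
  phi_11 = rho(1) = -0.4475.
Step k = 2:
  phi_22 = [rho(2) - phi_11 rho(1)] / [1 - phi_11 rho(1)] = [0.353 - (-0.4475)(-0.4475)] / [1 - (-0.4475)(-0.4475)]
         = 0.15274375 / 0.79974375 = 0.191.
Therefore phi_{22} = 0.1910.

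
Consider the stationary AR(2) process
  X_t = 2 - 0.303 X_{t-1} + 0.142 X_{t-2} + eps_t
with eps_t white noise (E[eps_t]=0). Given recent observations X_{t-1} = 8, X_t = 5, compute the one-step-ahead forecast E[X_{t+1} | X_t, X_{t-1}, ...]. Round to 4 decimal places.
E[X_{t+1} \mid \mathcal F_t] = 1.6210

For an AR(p) model X_t = c + sum_i phi_i X_{t-i} + eps_t, the
one-step-ahead conditional mean is
  E[X_{t+1} | X_t, ...] = c + sum_i phi_i X_{t+1-i}.
Substitute known values:
  E[X_{t+1} | ...] = 2 + (-0.303) * (5) + (0.142) * (8)
                   = 1.6210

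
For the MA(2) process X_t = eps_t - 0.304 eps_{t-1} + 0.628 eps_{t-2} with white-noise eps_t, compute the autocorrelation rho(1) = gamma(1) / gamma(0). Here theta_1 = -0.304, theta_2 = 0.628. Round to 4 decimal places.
\rho(1) = -0.3329

For an MA(q) process with theta_0 = 1, the autocovariance is
  gamma(k) = sigma^2 * sum_{i=0..q-k} theta_i * theta_{i+k},
and rho(k) = gamma(k) / gamma(0). Sigma^2 cancels.
  numerator   = (1)*(-0.304) + (-0.304)*(0.628) = -0.494912.
  denominator = (1)^2 + (-0.304)^2 + (0.628)^2 = 1.4868.
  rho(1) = -0.494912 / 1.4868 = -0.3329.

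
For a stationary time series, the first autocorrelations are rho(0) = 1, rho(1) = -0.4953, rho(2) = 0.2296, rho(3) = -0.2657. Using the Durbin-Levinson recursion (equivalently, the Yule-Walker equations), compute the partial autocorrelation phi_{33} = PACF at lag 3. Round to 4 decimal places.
\phi_{33} = -0.2120

The PACF at lag k is phi_{kk}, the last component of the solution
to the Yule-Walker system G_k phi = r_k where
  (G_k)_{ij} = rho(|i - j|), (r_k)_i = rho(i), i,j = 1..k.
Equivalently, Durbin-Levinson gives phi_{kk} iteratively:
  phi_{11} = rho(1)
  phi_{kk} = [rho(k) - sum_{j=1..k-1} phi_{k-1,j} rho(k-j)]
            / [1 - sum_{j=1..k-1} phi_{k-1,j} rho(j)],
  phi_{k,j} = phi_{k-1,j} - phi_{kk} phi_{k-1,k-j},  j = 1..k-1.
Step k = 1:
  phi_11 = rho(1) = -0.4953.
Step k = 2:
  phi_22 = [rho(2) - phi_11 rho(1)] / [1 - phi_11 rho(1)] = [0.2296 - (-0.4953)(-0.4953)] / [1 - (-0.4953)(-0.4953)]
         = -0.01572209 / 0.75467791 = -0.020833.
  Update: phi_21 = phi_11 - phi_22 phi_11 = -0.4953 - (-0.020833)(-0.4953) = -0.505619.
Step k = 3:
  phi_33 = [rho(3) - phi_21 rho(2) - phi_22 rho(1)] / [1 - phi_21 rho(1) - phi_22 rho(2)]
    numerator   = -0.2657 - (-0.505619)(0.2296) - (-0.020833)(-0.4953) = -0.1599285
    denominator = 1 - (-0.505619)(-0.4953) - (-0.020833)(0.2296) = 0.75435037
  phi_33 = -0.1599285 / 0.75435037 = -0.212.
Therefore phi_{33} = -0.2120.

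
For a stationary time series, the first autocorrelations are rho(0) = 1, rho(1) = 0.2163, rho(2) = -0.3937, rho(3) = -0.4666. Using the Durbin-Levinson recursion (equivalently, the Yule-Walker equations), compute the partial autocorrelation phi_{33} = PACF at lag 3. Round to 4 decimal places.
\phi_{33} = -0.3230

The PACF at lag k is phi_{kk}, the last component of the solution
to the Yule-Walker system G_k phi = r_k where
  (G_k)_{ij} = rho(|i - j|), (r_k)_i = rho(i), i,j = 1..k.
Equivalently, Durbin-Levinson gives phi_{kk} iteratively:
  phi_{11} = rho(1)
  phi_{kk} = [rho(k) - sum_{j=1..k-1} phi_{k-1,j} rho(k-j)]
            / [1 - sum_{j=1..k-1} phi_{k-1,j} rho(j)],
  phi_{k,j} = phi_{k-1,j} - phi_{kk} phi_{k-1,k-j},  j = 1..k-1.
Step k = 1:
  phi_11 = rho(1) = 0.2163.
Step k = 2:
  phi_22 = [rho(2) - phi_11 rho(1)] / [1 - phi_11 rho(1)] = [-0.3937 - (0.2163)(0.2163)] / [1 - (0.2163)(0.2163)]
         = -0.44048569 / 0.95321431 = -0.462106.
  Update: phi_21 = phi_11 - phi_22 phi_11 = 0.2163 - (-0.462106)(0.2163) = 0.316253.
Step k = 3:
  phi_33 = [rho(3) - phi_21 rho(2) - phi_22 rho(1)] / [1 - phi_21 rho(1) - phi_22 rho(2)]
    numerator   = -0.4666 - (0.316253)(-0.3937) - (-0.462106)(0.2163) = -0.24213757
    denominator = 1 - (0.316253)(0.2163) - (-0.462106)(-0.3937) = 0.7496634
  phi_33 = -0.24213757 / 0.7496634 = -0.323.
Therefore phi_{33} = -0.3230.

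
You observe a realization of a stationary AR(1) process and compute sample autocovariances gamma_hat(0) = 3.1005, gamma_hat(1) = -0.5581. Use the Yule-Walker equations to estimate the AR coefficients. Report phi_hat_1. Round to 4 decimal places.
\hat\phi_{1} = -0.1800

The Yule-Walker equations for an AR(p) process read, in matrix form,
  Gamma_p phi = r_p,   with   (Gamma_p)_{ij} = gamma(|i - j|),
                       (r_p)_i = gamma(i),   i,j = 1..p.
Substitute the sample gammas (Toeplitz matrix and right-hand side of size 1):
  Gamma_p = [[3.1005]]
  r_p     = [-0.5581]
With p = 1 this is the single equation gamma(0) phi_1 = gamma(1):
  phi_hat_1 = gamma(1) / gamma(0) = -0.5581 / 3.1005 = -0.1800.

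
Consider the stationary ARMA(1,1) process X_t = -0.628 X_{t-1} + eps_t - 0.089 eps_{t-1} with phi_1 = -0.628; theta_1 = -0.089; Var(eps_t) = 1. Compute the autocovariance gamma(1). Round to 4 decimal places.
\gamma(1) = -1.2501

Multiply the model equation by X_{t-k} and take expectations. With theta_0 = psi_0 = 1 and psi_j the MA(infinity) weights, this gives
  gamma(k) - sum_i phi_i gamma(k-i) = c_k,
  c_k = sigma^2 * sum_{j=k..q} theta_j psi_{j-k}   (c_k = 0 for k > q),
using gamma(-m) = gamma(m).
psi-weights needed (psi_j = theta_j + sum_i phi_i psi_{j-i}):
  psi_1 = theta_1 + phi_1 = -0.089 + (-0.628) = -0.717
Right-hand sides:
  c_0 = sigma^2 (1 + theta_1 psi_1) = 1 * (1 + (-0.089)(-0.717)) = 1 * 1.063813 = 1.063813
  c_1 = sigma^2 theta_1 = 1 * (-0.089) = -0.089
  c_2 = 0
Equations for k = 0 and k = 1 (AR order 1):
  gamma(0) = phi_1 gamma(1) + c_0
  gamma(1) = phi_1 gamma(0) + c_1
Substituting the second into the first: gamma(0) (1 - phi_1^2) = c_0 + phi_1 c_1, so
  gamma(0) = (c_0 + phi_1 c_1) / (1 - phi_1^2) = (1.063813 + (-0.628)(-0.089)) / (1 - (-0.628)^2) = 1.119705 / 0.605616 = 1.84887.
  gamma(1) = phi_1 gamma(0) + c_1 = (-0.628)(1.84887) + (-0.089) = -1.25009.
Therefore gamma(1) = -1.2501 (to 4 decimal places).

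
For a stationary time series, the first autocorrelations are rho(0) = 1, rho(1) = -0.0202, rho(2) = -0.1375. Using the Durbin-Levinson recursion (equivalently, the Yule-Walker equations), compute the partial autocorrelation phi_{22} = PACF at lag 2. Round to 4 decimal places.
\phi_{22} = -0.1380

The PACF at lag k is phi_{kk}, the last component of the solution
to the Yule-Walker system G_k phi = r_k where
  (G_k)_{ij} = rho(|i - j|), (r_k)_i = rho(i), i,j = 1..k.
Equivalently, Durbin-Levinson gives phi_{kk} iteratively:
  phi_{11} = rho(1)
  phi_{kk} = [rho(k) - sum_{j=1..k-1} phi_{k-1,j} rho(k-j)]
            / [1 - sum_{j=1..k-1} phi_{k-1,j} rho(j)],
  phi_{k,j} = phi_{k-1,j} - phi_{kk} phi_{k-1,k-j},  j = 1..k-1.
Step k = 1:
  phi_11 = rho(1) = -0.0202.
Step k = 2:
  phi_22 = [rho(2) - phi_11 rho(1)] / [1 - phi_11 rho(1)] = [-0.1375 - (-0.0202)(-0.0202)] / [1 - (-0.0202)(-0.0202)]
         = -0.13790804 / 0.99959196 = -0.138.
Therefore phi_{22} = -0.1380.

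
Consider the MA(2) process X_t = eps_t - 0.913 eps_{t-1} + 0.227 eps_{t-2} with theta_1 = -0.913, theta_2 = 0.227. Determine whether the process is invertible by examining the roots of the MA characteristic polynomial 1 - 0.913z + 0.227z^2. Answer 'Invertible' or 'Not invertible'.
\text{Invertible}

The MA(q) characteristic polynomial is P(z) = 1 - 0.913z + 0.227z^2.
Invertibility requires all roots to lie outside the unit circle, i.e. |z| > 1 for every root.
Set 1 + (-0.913) z + (0.227) z^2 = 0, i.e. a z^2 + b z + c = 0 with a = 0.227, b = -0.913, c = 1.
Discriminant D = b^2 - 4ac = (-0.913)^2 - 4*(0.227)*1 = 0.833569 - (0.908) = -0.074431.
D < 0, so the roots are the complex-conjugate pair z = (-b +/- i sqrt(-D)) / (2a) = 2.011 +/- 0.6009i.
For a conjugate pair |z|^2 = z * conj(z) = (product of roots) = c/a = 1/(0.227) = 4.405286, so |z| = sqrt(4.405286) = 2.0989 for both roots.
Moduli of all roots: 2.0989, 2.0989.
All moduli strictly greater than 1? Yes.
Verdict: Invertible.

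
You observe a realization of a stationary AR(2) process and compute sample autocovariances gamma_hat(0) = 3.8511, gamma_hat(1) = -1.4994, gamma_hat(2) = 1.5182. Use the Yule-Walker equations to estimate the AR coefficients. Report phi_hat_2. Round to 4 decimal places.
\hat\phi_{2} = 0.2860

The Yule-Walker equations for an AR(p) process read, in matrix form,
  Gamma_p phi = r_p,   with   (Gamma_p)_{ij} = gamma(|i - j|),
                       (r_p)_i = gamma(i),   i,j = 1..p.
Substitute the sample gammas (Toeplitz matrix and right-hand side of size 2):
  Gamma_p = [[3.8511, -1.4994], [-1.4994, 3.8511]]
  r_p     = [-1.4994, 1.5182]
Written out:
  3.8511 phi_1 - 1.4994 phi_2 = -1.4994
  -1.4994 phi_1 + 3.8511 phi_2 = 1.5182
Solve by Cramer's rule:
  det = gamma(0)^2 - gamma(1)^2 = (3.8511)^2 - (-1.4994)^2 = 14.83097121 - 2.24820036 = 12.58277085
  phi_hat_1 = [gamma(1) gamma(0) - gamma(1) gamma(2)] / det = [(-1.4994)(3.8511) - (-1.4994)(1.5182)] / 12.58277085 = -3.49795026 / 12.58277085 = -0.278
  phi_hat_2 = [gamma(0) gamma(2) - gamma(1)^2] / det = [(3.8511)(1.5182) - (-1.4994)^2] / 12.58277085 = 3.59853966 / 12.58277085 = 0.286
So phi_hat = [-0.2780, 0.2860].
Therefore phi_hat_2 = 0.2860.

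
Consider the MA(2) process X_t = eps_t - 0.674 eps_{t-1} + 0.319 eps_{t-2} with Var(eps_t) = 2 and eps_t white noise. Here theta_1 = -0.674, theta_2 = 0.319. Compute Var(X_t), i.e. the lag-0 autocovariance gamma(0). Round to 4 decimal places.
\gamma(0) = 3.1121

For an MA(q) process X_t = eps_t + sum_i theta_i eps_{t-i} with
Var(eps_t) = sigma^2, the variance is
  gamma(0) = sigma^2 * (1 + sum_i theta_i^2).
  sum_i theta_i^2 = (-0.674)^2 + (0.319)^2 = 0.454276 + 0.101761 = 0.556037.
  gamma(0) = 2 * (1 + 0.556037) = 2 * 1.556037 = 3.112074, which rounds to 3.1121.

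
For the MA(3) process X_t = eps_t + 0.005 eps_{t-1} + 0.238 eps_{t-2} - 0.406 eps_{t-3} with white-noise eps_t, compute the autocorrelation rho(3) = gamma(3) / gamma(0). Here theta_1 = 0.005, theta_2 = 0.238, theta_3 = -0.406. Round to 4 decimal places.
\rho(3) = -0.3324

For an MA(q) process with theta_0 = 1, the autocovariance is
  gamma(k) = sigma^2 * sum_{i=0..q-k} theta_i * theta_{i+k},
and rho(k) = gamma(k) / gamma(0). Sigma^2 cancels.
  numerator   = (1)*(-0.406) = -0.406.
  denominator = (1)^2 + (0.005)^2 + (0.238)^2 + (-0.406)^2 = 1.221505.
  rho(3) = -0.406 / 1.221505 = -0.3324.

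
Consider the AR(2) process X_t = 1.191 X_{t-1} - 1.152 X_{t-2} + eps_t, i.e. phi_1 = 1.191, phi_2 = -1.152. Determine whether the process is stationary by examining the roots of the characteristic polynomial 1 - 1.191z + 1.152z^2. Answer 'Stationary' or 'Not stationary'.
\text{Not stationary}

The AR(p) characteristic polynomial is P(z) = 1 - 1.191z + 1.152z^2.
Stationarity requires all roots to lie outside the unit circle, i.e. |z| > 1 for every root.
Set 1 + (-1.191) z + (1.152) z^2 = 0, i.e. a z^2 + b z + c = 0 with a = 1.152, b = -1.191, c = 1.
Discriminant D = b^2 - 4ac = (-1.191)^2 - 4*(1.152)*1 = 1.418481 - (4.608) = -3.189519.
D < 0, so the roots are the complex-conjugate pair z = (-b +/- i sqrt(-D)) / (2a) = 0.5169 +/- 0.7751i.
For a conjugate pair |z|^2 = z * conj(z) = (product of roots) = c/a = 1/(1.152) = 0.868056, so |z| = sqrt(0.868056) = 0.9317 for both roots.
Moduli of all roots: 0.9317, 0.9317.
All moduli strictly greater than 1? No.
Verdict: Not stationary.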